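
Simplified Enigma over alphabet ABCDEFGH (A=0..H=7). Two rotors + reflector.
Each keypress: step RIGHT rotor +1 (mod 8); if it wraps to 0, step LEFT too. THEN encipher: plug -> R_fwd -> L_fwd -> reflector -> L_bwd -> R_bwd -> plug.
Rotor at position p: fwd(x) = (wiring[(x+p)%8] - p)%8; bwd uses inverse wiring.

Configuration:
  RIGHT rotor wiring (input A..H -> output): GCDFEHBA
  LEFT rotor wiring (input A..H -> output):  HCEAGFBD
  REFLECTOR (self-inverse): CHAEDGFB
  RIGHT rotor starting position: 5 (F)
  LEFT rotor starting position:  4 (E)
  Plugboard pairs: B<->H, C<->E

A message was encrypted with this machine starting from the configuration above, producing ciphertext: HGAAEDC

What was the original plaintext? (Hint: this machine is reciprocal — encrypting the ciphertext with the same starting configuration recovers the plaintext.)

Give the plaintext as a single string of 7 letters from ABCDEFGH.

Answer: CCGCGHD

Derivation:
Char 1 ('H'): step: R->6, L=4; H->plug->B->R->C->L->F->refl->G->L'->F->R'->E->plug->C
Char 2 ('G'): step: R->7, L=4; G->plug->G->R->A->L->C->refl->A->L'->G->R'->E->plug->C
Char 3 ('A'): step: R->0, L->5 (L advanced); A->plug->A->R->G->L->D->refl->E->L'->B->R'->G->plug->G
Char 4 ('A'): step: R->1, L=5; A->plug->A->R->B->L->E->refl->D->L'->G->R'->E->plug->C
Char 5 ('E'): step: R->2, L=5; E->plug->C->R->C->L->G->refl->F->L'->E->R'->G->plug->G
Char 6 ('D'): step: R->3, L=5; D->plug->D->R->G->L->D->refl->E->L'->B->R'->B->plug->H
Char 7 ('C'): step: R->4, L=5; C->plug->E->R->C->L->G->refl->F->L'->E->R'->D->plug->D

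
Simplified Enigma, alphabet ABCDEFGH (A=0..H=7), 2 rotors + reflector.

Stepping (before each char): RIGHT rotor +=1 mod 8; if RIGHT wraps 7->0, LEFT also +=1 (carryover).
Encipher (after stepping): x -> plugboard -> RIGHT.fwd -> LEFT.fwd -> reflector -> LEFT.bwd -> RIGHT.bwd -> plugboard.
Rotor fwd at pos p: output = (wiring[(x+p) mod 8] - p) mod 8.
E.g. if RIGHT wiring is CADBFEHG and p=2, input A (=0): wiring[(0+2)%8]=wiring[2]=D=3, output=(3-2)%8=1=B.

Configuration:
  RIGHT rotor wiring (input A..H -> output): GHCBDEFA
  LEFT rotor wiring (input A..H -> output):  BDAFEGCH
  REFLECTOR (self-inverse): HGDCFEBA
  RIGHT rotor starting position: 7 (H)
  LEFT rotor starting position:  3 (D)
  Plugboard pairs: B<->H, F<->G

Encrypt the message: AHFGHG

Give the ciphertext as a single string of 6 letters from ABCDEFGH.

Answer: GEGCBH

Derivation:
Char 1 ('A'): step: R->0, L->4 (L advanced); A->plug->A->R->G->L->E->refl->F->L'->E->R'->F->plug->G
Char 2 ('H'): step: R->1, L=4; H->plug->B->R->B->L->C->refl->D->L'->D->R'->E->plug->E
Char 3 ('F'): step: R->2, L=4; F->plug->G->R->E->L->F->refl->E->L'->G->R'->F->plug->G
Char 4 ('G'): step: R->3, L=4; G->plug->F->R->D->L->D->refl->C->L'->B->R'->C->plug->C
Char 5 ('H'): step: R->4, L=4; H->plug->B->R->A->L->A->refl->H->L'->F->R'->H->plug->B
Char 6 ('G'): step: R->5, L=4; G->plug->F->R->F->L->H->refl->A->L'->A->R'->B->plug->H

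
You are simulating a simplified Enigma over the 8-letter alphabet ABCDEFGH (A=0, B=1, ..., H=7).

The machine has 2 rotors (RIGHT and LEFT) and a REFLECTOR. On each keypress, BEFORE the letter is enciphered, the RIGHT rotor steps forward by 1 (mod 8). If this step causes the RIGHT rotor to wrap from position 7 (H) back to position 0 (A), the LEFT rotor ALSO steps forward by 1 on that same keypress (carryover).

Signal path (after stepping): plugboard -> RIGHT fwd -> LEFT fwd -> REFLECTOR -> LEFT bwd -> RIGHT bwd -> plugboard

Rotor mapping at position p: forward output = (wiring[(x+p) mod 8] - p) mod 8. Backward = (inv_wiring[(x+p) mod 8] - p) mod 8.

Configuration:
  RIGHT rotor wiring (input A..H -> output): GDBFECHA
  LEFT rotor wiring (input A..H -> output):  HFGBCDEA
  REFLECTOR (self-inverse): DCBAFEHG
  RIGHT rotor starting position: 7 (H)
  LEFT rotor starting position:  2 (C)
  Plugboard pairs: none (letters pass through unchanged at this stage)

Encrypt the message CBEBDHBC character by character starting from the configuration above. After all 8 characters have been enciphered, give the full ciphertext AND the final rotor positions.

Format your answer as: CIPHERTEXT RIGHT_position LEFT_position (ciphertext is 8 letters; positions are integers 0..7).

Char 1 ('C'): step: R->0, L->3 (L advanced); C->plug->C->R->B->L->H->refl->G->L'->A->R'->H->plug->H
Char 2 ('B'): step: R->1, L=3; B->plug->B->R->A->L->G->refl->H->L'->B->R'->E->plug->E
Char 3 ('E'): step: R->2, L=3; E->plug->E->R->F->L->E->refl->F->L'->E->R'->G->plug->G
Char 4 ('B'): step: R->3, L=3; B->plug->B->R->B->L->H->refl->G->L'->A->R'->G->plug->G
Char 5 ('D'): step: R->4, L=3; D->plug->D->R->E->L->F->refl->E->L'->F->R'->G->plug->G
Char 6 ('H'): step: R->5, L=3; H->plug->H->R->H->L->D->refl->A->L'->C->R'->B->plug->B
Char 7 ('B'): step: R->6, L=3; B->plug->B->R->C->L->A->refl->D->L'->H->R'->F->plug->F
Char 8 ('C'): step: R->7, L=3; C->plug->C->R->E->L->F->refl->E->L'->F->R'->F->plug->F
Final: ciphertext=HEGGGBFF, RIGHT=7, LEFT=3

Answer: HEGGGBFF 7 3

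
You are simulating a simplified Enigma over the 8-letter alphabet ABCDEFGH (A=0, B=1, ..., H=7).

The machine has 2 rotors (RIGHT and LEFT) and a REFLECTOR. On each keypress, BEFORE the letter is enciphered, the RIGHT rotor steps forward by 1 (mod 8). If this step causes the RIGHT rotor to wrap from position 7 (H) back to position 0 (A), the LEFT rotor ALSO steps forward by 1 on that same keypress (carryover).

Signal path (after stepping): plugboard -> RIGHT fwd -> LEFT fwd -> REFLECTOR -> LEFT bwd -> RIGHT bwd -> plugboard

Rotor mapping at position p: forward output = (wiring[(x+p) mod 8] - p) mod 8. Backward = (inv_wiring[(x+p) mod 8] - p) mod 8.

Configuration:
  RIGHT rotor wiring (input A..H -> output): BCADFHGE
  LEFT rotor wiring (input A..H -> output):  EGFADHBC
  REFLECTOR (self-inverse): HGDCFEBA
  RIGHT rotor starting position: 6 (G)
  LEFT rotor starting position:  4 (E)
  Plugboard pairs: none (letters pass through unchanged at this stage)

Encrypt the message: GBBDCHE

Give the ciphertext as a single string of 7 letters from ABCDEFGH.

Answer: EADCGGF

Derivation:
Char 1 ('G'): step: R->7, L=4; G->plug->G->R->A->L->H->refl->A->L'->E->R'->E->plug->E
Char 2 ('B'): step: R->0, L->5 (L advanced); B->plug->B->R->C->L->F->refl->E->L'->B->R'->A->plug->A
Char 3 ('B'): step: R->1, L=5; B->plug->B->R->H->L->G->refl->B->L'->E->R'->D->plug->D
Char 4 ('D'): step: R->2, L=5; D->plug->D->R->F->L->A->refl->H->L'->D->R'->C->plug->C
Char 5 ('C'): step: R->3, L=5; C->plug->C->R->E->L->B->refl->G->L'->H->R'->G->plug->G
Char 6 ('H'): step: R->4, L=5; H->plug->H->R->H->L->G->refl->B->L'->E->R'->G->plug->G
Char 7 ('E'): step: R->5, L=5; E->plug->E->R->F->L->A->refl->H->L'->D->R'->F->plug->F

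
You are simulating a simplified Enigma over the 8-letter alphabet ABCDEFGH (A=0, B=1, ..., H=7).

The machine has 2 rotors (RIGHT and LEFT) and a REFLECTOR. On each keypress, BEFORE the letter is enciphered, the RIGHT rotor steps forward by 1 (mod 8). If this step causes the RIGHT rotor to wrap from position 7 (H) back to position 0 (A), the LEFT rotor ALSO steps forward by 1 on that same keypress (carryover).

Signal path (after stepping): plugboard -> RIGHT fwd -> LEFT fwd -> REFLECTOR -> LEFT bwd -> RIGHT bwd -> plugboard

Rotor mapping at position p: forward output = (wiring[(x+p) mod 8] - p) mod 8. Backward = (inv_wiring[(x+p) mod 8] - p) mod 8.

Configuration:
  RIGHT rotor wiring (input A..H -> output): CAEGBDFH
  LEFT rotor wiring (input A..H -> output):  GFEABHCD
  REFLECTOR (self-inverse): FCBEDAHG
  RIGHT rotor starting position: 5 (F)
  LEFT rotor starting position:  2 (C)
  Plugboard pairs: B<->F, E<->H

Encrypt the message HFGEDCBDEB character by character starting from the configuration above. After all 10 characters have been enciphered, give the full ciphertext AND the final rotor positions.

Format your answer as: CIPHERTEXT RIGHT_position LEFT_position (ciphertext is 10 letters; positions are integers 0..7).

Answer: AGAFHHGCDD 7 3

Derivation:
Char 1 ('H'): step: R->6, L=2; H->plug->E->R->G->L->E->refl->D->L'->H->R'->A->plug->A
Char 2 ('F'): step: R->7, L=2; F->plug->B->R->D->L->F->refl->A->L'->E->R'->G->plug->G
Char 3 ('G'): step: R->0, L->3 (L advanced); G->plug->G->R->F->L->D->refl->E->L'->C->R'->A->plug->A
Char 4 ('E'): step: R->1, L=3; E->plug->H->R->B->L->G->refl->H->L'->D->R'->B->plug->F
Char 5 ('D'): step: R->2, L=3; D->plug->D->R->B->L->G->refl->H->L'->D->R'->E->plug->H
Char 6 ('C'): step: R->3, L=3; C->plug->C->R->A->L->F->refl->A->L'->E->R'->E->plug->H
Char 7 ('B'): step: R->4, L=3; B->plug->F->R->E->L->A->refl->F->L'->A->R'->G->plug->G
Char 8 ('D'): step: R->5, L=3; D->plug->D->R->F->L->D->refl->E->L'->C->R'->C->plug->C
Char 9 ('E'): step: R->6, L=3; E->plug->H->R->F->L->D->refl->E->L'->C->R'->D->plug->D
Char 10 ('B'): step: R->7, L=3; B->plug->F->R->C->L->E->refl->D->L'->F->R'->D->plug->D
Final: ciphertext=AGAFHHGCDD, RIGHT=7, LEFT=3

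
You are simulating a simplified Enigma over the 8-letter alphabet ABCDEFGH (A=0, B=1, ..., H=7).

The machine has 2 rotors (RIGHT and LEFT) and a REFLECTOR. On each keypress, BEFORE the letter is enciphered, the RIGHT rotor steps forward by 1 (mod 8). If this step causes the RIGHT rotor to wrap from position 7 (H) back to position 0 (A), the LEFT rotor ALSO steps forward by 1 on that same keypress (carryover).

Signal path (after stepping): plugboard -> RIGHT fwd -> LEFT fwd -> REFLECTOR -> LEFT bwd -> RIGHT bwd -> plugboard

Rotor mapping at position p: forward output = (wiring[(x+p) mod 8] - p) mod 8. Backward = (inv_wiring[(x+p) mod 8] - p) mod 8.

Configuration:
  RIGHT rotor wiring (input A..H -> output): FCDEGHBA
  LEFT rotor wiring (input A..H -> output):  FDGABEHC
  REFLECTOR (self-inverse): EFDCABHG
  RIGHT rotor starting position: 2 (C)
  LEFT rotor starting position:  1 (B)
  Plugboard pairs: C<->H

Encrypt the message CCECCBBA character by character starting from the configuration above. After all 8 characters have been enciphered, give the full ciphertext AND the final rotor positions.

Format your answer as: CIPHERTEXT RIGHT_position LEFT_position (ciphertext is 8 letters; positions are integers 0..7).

Char 1 ('C'): step: R->3, L=1; C->plug->H->R->A->L->C->refl->D->L'->E->R'->C->plug->H
Char 2 ('C'): step: R->4, L=1; C->plug->H->R->A->L->C->refl->D->L'->E->R'->D->plug->D
Char 3 ('E'): step: R->5, L=1; E->plug->E->R->F->L->G->refl->H->L'->C->R'->A->plug->A
Char 4 ('C'): step: R->6, L=1; C->plug->H->R->B->L->F->refl->B->L'->G->R'->F->plug->F
Char 5 ('C'): step: R->7, L=1; C->plug->H->R->C->L->H->refl->G->L'->F->R'->E->plug->E
Char 6 ('B'): step: R->0, L->2 (L advanced); B->plug->B->R->C->L->H->refl->G->L'->B->R'->G->plug->G
Char 7 ('B'): step: R->1, L=2; B->plug->B->R->C->L->H->refl->G->L'->B->R'->A->plug->A
Char 8 ('A'): step: R->2, L=2; A->plug->A->R->B->L->G->refl->H->L'->C->R'->B->plug->B
Final: ciphertext=HDAFEGAB, RIGHT=2, LEFT=2

Answer: HDAFEGAB 2 2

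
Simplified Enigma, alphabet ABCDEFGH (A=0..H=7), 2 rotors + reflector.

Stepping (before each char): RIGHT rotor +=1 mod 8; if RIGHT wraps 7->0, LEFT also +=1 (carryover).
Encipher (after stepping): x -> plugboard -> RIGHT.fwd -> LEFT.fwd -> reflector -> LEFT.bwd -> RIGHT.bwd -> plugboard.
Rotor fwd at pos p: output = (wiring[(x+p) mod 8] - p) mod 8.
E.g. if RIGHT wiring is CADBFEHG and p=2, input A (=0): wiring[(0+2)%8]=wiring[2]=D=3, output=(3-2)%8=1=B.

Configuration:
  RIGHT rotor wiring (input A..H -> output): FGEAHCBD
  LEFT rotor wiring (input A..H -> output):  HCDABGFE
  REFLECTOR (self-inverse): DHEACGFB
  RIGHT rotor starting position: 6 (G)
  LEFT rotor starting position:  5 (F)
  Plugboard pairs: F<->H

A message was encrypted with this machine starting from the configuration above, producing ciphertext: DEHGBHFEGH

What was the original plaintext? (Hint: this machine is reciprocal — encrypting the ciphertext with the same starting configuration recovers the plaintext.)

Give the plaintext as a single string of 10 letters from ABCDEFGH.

Char 1 ('D'): step: R->7, L=5; D->plug->D->R->F->L->G->refl->F->L'->E->R'->A->plug->A
Char 2 ('E'): step: R->0, L->6 (L advanced); E->plug->E->R->H->L->A->refl->D->L'->G->R'->B->plug->B
Char 3 ('H'): step: R->1, L=6; H->plug->F->R->A->L->H->refl->B->L'->C->R'->G->plug->G
Char 4 ('G'): step: R->2, L=6; G->plug->G->R->D->L->E->refl->C->L'->F->R'->C->plug->C
Char 5 ('B'): step: R->3, L=6; B->plug->B->R->E->L->F->refl->G->L'->B->R'->H->plug->F
Char 6 ('H'): step: R->4, L=6; H->plug->F->R->C->L->B->refl->H->L'->A->R'->G->plug->G
Char 7 ('F'): step: R->5, L=6; F->plug->H->R->C->L->B->refl->H->L'->A->R'->D->plug->D
Char 8 ('E'): step: R->6, L=6; E->plug->E->R->G->L->D->refl->A->L'->H->R'->C->plug->C
Char 9 ('G'): step: R->7, L=6; G->plug->G->R->D->L->E->refl->C->L'->F->R'->D->plug->D
Char 10 ('H'): step: R->0, L->7 (L advanced); H->plug->F->R->C->L->D->refl->A->L'->B->R'->G->plug->G

Answer: ABGCFGDCDG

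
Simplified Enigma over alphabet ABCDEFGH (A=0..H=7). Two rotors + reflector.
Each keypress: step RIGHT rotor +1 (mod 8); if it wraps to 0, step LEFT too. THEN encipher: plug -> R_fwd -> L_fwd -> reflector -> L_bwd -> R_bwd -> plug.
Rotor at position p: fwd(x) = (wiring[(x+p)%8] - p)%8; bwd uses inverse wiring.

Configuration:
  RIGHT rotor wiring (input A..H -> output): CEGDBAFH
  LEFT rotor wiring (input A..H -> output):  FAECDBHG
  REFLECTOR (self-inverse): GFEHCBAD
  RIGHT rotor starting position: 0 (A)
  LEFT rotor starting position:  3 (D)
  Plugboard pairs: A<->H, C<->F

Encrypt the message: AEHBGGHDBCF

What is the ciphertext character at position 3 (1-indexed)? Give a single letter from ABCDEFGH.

Char 1 ('A'): step: R->1, L=3; A->plug->H->R->B->L->A->refl->G->L'->C->R'->C->plug->F
Char 2 ('E'): step: R->2, L=3; E->plug->E->R->D->L->E->refl->C->L'->F->R'->F->plug->C
Char 3 ('H'): step: R->3, L=3; H->plug->A->R->A->L->H->refl->D->L'->E->R'->E->plug->E

E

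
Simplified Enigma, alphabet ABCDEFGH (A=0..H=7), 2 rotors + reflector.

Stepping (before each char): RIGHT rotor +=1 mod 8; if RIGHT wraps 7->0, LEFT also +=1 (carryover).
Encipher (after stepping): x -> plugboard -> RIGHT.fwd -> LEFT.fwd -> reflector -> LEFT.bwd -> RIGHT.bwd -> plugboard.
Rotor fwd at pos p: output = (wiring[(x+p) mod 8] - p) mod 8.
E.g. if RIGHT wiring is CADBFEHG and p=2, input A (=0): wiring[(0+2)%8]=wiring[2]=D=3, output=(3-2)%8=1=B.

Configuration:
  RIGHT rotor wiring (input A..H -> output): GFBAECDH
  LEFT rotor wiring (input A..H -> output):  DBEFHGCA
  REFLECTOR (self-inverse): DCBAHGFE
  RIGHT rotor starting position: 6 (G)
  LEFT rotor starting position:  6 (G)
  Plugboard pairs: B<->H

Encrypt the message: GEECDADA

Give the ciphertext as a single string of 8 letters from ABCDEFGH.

Answer: HGGDGEHD

Derivation:
Char 1 ('G'): step: R->7, L=6; G->plug->G->R->D->L->D->refl->A->L'->H->R'->B->plug->H
Char 2 ('E'): step: R->0, L->7 (L advanced); E->plug->E->R->E->L->G->refl->F->L'->D->R'->G->plug->G
Char 3 ('E'): step: R->1, L=7; E->plug->E->R->B->L->E->refl->H->L'->G->R'->G->plug->G
Char 4 ('C'): step: R->2, L=7; C->plug->C->R->C->L->C->refl->B->L'->A->R'->D->plug->D
Char 5 ('D'): step: R->3, L=7; D->plug->D->R->A->L->B->refl->C->L'->C->R'->G->plug->G
Char 6 ('A'): step: R->4, L=7; A->plug->A->R->A->L->B->refl->C->L'->C->R'->E->plug->E
Char 7 ('D'): step: R->5, L=7; D->plug->D->R->B->L->E->refl->H->L'->G->R'->B->plug->H
Char 8 ('A'): step: R->6, L=7; A->plug->A->R->F->L->A->refl->D->L'->H->R'->D->plug->D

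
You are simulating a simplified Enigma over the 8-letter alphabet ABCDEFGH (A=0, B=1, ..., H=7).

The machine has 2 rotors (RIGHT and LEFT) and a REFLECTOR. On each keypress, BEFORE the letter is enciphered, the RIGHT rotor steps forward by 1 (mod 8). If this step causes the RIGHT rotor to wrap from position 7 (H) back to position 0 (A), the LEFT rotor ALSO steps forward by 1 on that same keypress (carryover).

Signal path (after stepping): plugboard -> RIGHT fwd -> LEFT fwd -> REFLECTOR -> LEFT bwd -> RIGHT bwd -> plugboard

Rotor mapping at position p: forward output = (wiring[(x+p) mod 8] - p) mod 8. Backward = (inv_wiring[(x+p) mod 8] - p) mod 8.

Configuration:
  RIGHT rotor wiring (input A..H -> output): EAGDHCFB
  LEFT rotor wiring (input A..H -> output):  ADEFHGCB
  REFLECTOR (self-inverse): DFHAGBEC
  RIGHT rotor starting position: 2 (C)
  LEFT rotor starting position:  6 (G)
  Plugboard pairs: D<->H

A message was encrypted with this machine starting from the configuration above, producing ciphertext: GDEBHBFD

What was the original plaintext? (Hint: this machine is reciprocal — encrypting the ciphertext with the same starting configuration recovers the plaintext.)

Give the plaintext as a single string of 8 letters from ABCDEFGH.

Char 1 ('G'): step: R->3, L=6; G->plug->G->R->F->L->H->refl->C->L'->C->R'->D->plug->H
Char 2 ('D'): step: R->4, L=6; D->plug->H->R->H->L->A->refl->D->L'->B->R'->C->plug->C
Char 3 ('E'): step: R->5, L=6; E->plug->E->R->D->L->F->refl->B->L'->G->R'->G->plug->G
Char 4 ('B'): step: R->6, L=6; B->plug->B->R->D->L->F->refl->B->L'->G->R'->C->plug->C
Char 5 ('H'): step: R->7, L=6; H->plug->D->R->H->L->A->refl->D->L'->B->R'->C->plug->C
Char 6 ('B'): step: R->0, L->7 (L advanced); B->plug->B->R->A->L->C->refl->H->L'->G->R'->C->plug->C
Char 7 ('F'): step: R->1, L=7; F->plug->F->R->E->L->G->refl->E->L'->C->R'->C->plug->C
Char 8 ('D'): step: R->2, L=7; D->plug->H->R->G->L->H->refl->C->L'->A->R'->D->plug->H

Answer: HCGCCCCH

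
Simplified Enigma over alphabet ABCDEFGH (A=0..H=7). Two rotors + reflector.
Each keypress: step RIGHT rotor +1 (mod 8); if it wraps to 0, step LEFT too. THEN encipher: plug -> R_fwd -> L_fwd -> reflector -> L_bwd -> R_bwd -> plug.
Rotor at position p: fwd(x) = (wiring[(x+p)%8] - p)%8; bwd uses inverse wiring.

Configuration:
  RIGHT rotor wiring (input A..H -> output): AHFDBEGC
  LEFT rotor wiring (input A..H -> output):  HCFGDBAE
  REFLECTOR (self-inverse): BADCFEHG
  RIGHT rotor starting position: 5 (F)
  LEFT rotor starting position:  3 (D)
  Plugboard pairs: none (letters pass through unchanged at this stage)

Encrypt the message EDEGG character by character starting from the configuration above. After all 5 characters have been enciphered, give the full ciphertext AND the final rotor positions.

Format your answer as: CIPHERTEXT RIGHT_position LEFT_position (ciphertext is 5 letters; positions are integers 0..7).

Char 1 ('E'): step: R->6, L=3; E->plug->E->R->H->L->C->refl->D->L'->A->R'->A->plug->A
Char 2 ('D'): step: R->7, L=3; D->plug->D->R->G->L->H->refl->G->L'->C->R'->F->plug->F
Char 3 ('E'): step: R->0, L->4 (L advanced); E->plug->E->R->B->L->F->refl->E->L'->C->R'->H->plug->H
Char 4 ('G'): step: R->1, L=4; G->plug->G->R->B->L->F->refl->E->L'->C->R'->C->plug->C
Char 5 ('G'): step: R->2, L=4; G->plug->G->R->G->L->B->refl->A->L'->D->R'->A->plug->A
Final: ciphertext=AFHCA, RIGHT=2, LEFT=4

Answer: AFHCA 2 4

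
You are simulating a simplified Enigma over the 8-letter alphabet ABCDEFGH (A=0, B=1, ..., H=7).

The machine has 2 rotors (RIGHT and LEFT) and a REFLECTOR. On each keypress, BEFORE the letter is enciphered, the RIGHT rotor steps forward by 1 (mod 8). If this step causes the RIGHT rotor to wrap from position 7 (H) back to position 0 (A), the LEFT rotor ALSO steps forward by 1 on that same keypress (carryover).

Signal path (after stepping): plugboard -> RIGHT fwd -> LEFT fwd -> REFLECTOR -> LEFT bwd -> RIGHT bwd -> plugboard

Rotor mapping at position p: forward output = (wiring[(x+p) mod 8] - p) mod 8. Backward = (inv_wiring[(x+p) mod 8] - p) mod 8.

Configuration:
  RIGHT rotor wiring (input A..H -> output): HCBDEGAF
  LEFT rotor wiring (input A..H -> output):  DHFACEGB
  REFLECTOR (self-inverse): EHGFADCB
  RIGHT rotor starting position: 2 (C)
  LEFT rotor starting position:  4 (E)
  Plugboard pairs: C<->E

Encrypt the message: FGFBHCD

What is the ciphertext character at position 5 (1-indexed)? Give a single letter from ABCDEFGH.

Char 1 ('F'): step: R->3, L=4; F->plug->F->R->E->L->H->refl->B->L'->G->R'->H->plug->H
Char 2 ('G'): step: R->4, L=4; G->plug->G->R->F->L->D->refl->F->L'->D->R'->E->plug->C
Char 3 ('F'): step: R->5, L=4; F->plug->F->R->E->L->H->refl->B->L'->G->R'->G->plug->G
Char 4 ('B'): step: R->6, L=4; B->plug->B->R->H->L->E->refl->A->L'->B->R'->C->plug->E
Char 5 ('H'): step: R->7, L=4; H->plug->H->R->B->L->A->refl->E->L'->H->R'->G->plug->G

G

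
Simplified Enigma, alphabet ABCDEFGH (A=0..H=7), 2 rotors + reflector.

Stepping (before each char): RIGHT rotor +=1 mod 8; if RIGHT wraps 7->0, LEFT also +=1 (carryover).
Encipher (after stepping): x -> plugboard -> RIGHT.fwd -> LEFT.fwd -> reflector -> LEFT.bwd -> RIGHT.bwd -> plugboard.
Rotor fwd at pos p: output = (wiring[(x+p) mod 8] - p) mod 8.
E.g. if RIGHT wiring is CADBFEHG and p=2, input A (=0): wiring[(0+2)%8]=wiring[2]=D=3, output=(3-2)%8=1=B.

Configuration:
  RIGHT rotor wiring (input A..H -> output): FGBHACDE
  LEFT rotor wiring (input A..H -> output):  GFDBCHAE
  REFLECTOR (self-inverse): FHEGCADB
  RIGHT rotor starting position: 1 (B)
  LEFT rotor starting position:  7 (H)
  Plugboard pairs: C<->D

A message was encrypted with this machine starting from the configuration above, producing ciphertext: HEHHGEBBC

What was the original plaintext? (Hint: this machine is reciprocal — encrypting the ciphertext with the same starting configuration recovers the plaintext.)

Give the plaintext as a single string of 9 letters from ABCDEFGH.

Char 1 ('H'): step: R->2, L=7; H->plug->H->R->E->L->C->refl->E->L'->D->R'->G->plug->G
Char 2 ('E'): step: R->3, L=7; E->plug->E->R->B->L->H->refl->B->L'->H->R'->C->plug->D
Char 3 ('H'): step: R->4, L=7; H->plug->H->R->D->L->E->refl->C->L'->E->R'->A->plug->A
Char 4 ('H'): step: R->5, L=7; H->plug->H->R->D->L->E->refl->C->L'->E->R'->F->plug->F
Char 5 ('G'): step: R->6, L=7; G->plug->G->R->C->L->G->refl->D->L'->F->R'->A->plug->A
Char 6 ('E'): step: R->7, L=7; E->plug->E->R->A->L->F->refl->A->L'->G->R'->B->plug->B
Char 7 ('B'): step: R->0, L->0 (L advanced); B->plug->B->R->G->L->A->refl->F->L'->B->R'->C->plug->D
Char 8 ('B'): step: R->1, L=0; B->plug->B->R->A->L->G->refl->D->L'->C->R'->F->plug->F
Char 9 ('C'): step: R->2, L=0; C->plug->D->R->A->L->G->refl->D->L'->C->R'->F->plug->F

Answer: GDAFABDFF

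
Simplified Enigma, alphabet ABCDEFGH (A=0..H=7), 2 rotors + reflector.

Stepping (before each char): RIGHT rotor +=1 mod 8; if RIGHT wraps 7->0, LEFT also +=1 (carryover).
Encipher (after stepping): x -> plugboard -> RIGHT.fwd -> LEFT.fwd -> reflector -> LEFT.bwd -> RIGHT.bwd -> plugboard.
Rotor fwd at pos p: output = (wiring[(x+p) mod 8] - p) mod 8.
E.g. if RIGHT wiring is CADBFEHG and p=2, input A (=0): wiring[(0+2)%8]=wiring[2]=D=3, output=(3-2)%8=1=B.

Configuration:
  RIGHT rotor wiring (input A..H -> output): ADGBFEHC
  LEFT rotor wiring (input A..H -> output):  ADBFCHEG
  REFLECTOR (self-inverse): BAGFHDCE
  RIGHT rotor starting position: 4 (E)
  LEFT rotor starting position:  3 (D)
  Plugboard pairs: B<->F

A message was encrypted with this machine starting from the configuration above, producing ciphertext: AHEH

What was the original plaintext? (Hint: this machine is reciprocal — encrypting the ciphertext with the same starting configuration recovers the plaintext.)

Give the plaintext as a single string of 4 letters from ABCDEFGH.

Answer: HBFG

Derivation:
Char 1 ('A'): step: R->5, L=3; A->plug->A->R->H->L->G->refl->C->L'->A->R'->H->plug->H
Char 2 ('H'): step: R->6, L=3; H->plug->H->R->G->L->A->refl->B->L'->D->R'->F->plug->B
Char 3 ('E'): step: R->7, L=3; E->plug->E->R->C->L->E->refl->H->L'->B->R'->B->plug->F
Char 4 ('H'): step: R->0, L->4 (L advanced); H->plug->H->R->C->L->A->refl->B->L'->H->R'->G->plug->G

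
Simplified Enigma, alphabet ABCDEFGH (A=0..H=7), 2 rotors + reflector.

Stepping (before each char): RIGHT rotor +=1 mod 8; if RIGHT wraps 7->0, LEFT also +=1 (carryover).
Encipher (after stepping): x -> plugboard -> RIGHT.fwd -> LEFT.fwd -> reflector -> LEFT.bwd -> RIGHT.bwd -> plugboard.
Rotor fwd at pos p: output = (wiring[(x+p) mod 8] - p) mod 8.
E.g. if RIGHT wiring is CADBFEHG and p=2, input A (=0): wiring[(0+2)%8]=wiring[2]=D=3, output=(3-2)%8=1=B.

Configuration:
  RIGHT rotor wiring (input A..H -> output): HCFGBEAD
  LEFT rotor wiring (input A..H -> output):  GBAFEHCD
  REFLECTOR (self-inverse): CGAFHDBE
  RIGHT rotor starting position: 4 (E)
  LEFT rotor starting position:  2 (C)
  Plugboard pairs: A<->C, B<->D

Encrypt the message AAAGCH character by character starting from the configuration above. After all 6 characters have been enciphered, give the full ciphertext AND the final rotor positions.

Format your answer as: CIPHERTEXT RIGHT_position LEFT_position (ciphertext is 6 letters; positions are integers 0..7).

Answer: CGHFHD 2 3

Derivation:
Char 1 ('A'): step: R->5, L=2; A->plug->C->R->G->L->E->refl->H->L'->H->R'->A->plug->C
Char 2 ('A'): step: R->6, L=2; A->plug->C->R->B->L->D->refl->F->L'->D->R'->G->plug->G
Char 3 ('A'): step: R->7, L=2; A->plug->C->R->D->L->F->refl->D->L'->B->R'->H->plug->H
Char 4 ('G'): step: R->0, L->3 (L advanced); G->plug->G->R->A->L->C->refl->A->L'->E->R'->F->plug->F
Char 5 ('C'): step: R->1, L=3; C->plug->A->R->B->L->B->refl->G->L'->G->R'->H->plug->H
Char 6 ('H'): step: R->2, L=3; H->plug->H->R->A->L->C->refl->A->L'->E->R'->B->plug->D
Final: ciphertext=CGHFHD, RIGHT=2, LEFT=3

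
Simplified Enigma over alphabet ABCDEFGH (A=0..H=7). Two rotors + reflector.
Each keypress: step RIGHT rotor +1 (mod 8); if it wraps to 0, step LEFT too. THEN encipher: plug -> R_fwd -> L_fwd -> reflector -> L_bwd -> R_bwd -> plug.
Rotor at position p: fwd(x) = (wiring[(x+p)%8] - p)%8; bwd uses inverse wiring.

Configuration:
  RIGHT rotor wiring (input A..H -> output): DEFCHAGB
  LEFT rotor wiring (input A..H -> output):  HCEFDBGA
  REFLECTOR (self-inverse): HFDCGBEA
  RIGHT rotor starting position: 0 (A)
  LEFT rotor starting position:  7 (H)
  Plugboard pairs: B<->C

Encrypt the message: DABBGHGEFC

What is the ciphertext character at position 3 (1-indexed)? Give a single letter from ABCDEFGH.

Char 1 ('D'): step: R->1, L=7; D->plug->D->R->G->L->C->refl->D->L'->C->R'->H->plug->H
Char 2 ('A'): step: R->2, L=7; A->plug->A->R->D->L->F->refl->B->L'->A->R'->B->plug->C
Char 3 ('B'): step: R->3, L=7; B->plug->C->R->F->L->E->refl->G->L'->E->R'->B->plug->C

C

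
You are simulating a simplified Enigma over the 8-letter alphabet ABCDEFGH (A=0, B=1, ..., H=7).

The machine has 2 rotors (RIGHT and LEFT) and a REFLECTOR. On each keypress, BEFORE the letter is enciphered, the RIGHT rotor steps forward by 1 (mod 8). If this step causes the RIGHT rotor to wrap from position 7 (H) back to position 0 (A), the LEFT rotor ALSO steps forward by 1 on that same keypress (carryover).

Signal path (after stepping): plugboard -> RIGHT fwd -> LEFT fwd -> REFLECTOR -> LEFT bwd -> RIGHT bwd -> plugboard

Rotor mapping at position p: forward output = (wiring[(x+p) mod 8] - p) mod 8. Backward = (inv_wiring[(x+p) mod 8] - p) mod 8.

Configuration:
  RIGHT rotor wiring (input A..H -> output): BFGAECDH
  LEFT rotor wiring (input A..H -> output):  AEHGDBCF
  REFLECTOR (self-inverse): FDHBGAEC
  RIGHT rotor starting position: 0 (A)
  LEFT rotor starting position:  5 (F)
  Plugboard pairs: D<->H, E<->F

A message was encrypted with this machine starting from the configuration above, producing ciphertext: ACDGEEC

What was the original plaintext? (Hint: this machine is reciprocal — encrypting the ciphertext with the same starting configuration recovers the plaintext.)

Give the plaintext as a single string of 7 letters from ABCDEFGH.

Char 1 ('A'): step: R->1, L=5; A->plug->A->R->E->L->H->refl->C->L'->F->R'->B->plug->B
Char 2 ('C'): step: R->2, L=5; C->plug->C->R->C->L->A->refl->F->L'->B->R'->E->plug->F
Char 3 ('D'): step: R->3, L=5; D->plug->H->R->D->L->D->refl->B->L'->G->R'->F->plug->E
Char 4 ('G'): step: R->4, L=5; G->plug->G->R->C->L->A->refl->F->L'->B->R'->F->plug->E
Char 5 ('E'): step: R->5, L=5; E->plug->F->R->B->L->F->refl->A->L'->C->R'->C->plug->C
Char 6 ('E'): step: R->6, L=5; E->plug->F->R->C->L->A->refl->F->L'->B->R'->B->plug->B
Char 7 ('C'): step: R->7, L=5; C->plug->C->R->G->L->B->refl->D->L'->D->R'->G->plug->G

Answer: BFEECBG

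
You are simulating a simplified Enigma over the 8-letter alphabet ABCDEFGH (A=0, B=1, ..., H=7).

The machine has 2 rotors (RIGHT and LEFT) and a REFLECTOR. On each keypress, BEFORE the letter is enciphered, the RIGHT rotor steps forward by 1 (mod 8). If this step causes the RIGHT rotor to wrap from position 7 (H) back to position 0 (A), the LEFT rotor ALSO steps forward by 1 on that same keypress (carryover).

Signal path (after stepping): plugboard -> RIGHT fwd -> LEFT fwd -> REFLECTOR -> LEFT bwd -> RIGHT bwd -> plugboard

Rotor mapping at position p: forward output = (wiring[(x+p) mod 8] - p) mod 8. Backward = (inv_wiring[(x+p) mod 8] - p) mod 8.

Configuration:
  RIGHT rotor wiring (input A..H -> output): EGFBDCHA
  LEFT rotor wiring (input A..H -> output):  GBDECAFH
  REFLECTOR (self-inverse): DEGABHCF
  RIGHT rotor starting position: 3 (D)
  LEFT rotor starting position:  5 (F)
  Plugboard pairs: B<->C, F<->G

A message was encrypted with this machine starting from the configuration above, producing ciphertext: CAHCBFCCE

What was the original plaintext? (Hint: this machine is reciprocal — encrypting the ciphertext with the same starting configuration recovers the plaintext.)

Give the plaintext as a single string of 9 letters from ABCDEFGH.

Char 1 ('C'): step: R->4, L=5; C->plug->B->R->G->L->H->refl->F->L'->H->R'->A->plug->A
Char 2 ('A'): step: R->5, L=5; A->plug->A->R->F->L->G->refl->C->L'->C->R'->B->plug->C
Char 3 ('H'): step: R->6, L=5; H->plug->H->R->E->L->E->refl->B->L'->D->R'->F->plug->G
Char 4 ('C'): step: R->7, L=5; C->plug->B->R->F->L->G->refl->C->L'->C->R'->E->plug->E
Char 5 ('B'): step: R->0, L->6 (L advanced); B->plug->C->R->F->L->G->refl->C->L'->H->R'->G->plug->F
Char 6 ('F'): step: R->1, L=6; F->plug->G->R->H->L->C->refl->G->L'->F->R'->A->plug->A
Char 7 ('C'): step: R->2, L=6; C->plug->B->R->H->L->C->refl->G->L'->F->R'->E->plug->E
Char 8 ('C'): step: R->3, L=6; C->plug->B->R->A->L->H->refl->F->L'->E->R'->D->plug->D
Char 9 ('E'): step: R->4, L=6; E->plug->E->R->A->L->H->refl->F->L'->E->R'->D->plug->D

Answer: ACGEFAEDD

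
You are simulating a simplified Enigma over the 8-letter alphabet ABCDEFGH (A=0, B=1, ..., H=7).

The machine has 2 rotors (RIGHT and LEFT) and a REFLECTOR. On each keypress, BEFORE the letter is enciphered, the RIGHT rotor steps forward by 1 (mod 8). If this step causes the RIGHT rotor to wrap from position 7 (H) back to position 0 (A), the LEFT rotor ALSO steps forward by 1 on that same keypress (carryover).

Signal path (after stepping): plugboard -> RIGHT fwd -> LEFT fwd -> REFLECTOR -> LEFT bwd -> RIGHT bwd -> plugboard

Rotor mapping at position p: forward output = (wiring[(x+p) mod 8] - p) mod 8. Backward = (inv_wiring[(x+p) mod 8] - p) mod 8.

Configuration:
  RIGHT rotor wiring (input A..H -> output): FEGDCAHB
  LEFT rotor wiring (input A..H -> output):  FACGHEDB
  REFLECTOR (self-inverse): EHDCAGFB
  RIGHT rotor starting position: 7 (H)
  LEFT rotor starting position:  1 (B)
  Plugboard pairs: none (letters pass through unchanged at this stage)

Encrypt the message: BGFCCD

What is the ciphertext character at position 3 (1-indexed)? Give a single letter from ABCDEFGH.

Char 1 ('B'): step: R->0, L->2 (L advanced); B->plug->B->R->E->L->B->refl->H->L'->F->R'->A->plug->A
Char 2 ('G'): step: R->1, L=2; G->plug->G->R->A->L->A->refl->E->L'->B->R'->D->plug->D
Char 3 ('F'): step: R->2, L=2; F->plug->F->R->H->L->G->refl->F->L'->C->R'->H->plug->H

H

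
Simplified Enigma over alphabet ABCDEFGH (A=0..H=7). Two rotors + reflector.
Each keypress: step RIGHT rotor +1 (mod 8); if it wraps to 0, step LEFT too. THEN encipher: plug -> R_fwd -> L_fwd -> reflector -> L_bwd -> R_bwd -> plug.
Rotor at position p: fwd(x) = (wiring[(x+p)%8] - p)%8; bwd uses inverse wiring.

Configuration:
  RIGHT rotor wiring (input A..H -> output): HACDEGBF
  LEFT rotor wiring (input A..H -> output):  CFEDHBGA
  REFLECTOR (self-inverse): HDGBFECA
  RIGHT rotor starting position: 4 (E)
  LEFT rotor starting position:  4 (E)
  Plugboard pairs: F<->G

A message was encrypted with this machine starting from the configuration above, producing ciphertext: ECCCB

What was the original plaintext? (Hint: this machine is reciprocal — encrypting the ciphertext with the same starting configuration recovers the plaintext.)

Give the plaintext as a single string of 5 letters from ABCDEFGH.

Char 1 ('E'): step: R->5, L=4; E->plug->E->R->D->L->E->refl->F->L'->B->R'->A->plug->A
Char 2 ('C'): step: R->6, L=4; C->plug->C->R->B->L->F->refl->E->L'->D->R'->A->plug->A
Char 3 ('C'): step: R->7, L=4; C->plug->C->R->B->L->F->refl->E->L'->D->R'->D->plug->D
Char 4 ('C'): step: R->0, L->5 (L advanced); C->plug->C->R->C->L->D->refl->B->L'->B->R'->G->plug->F
Char 5 ('B'): step: R->1, L=5; B->plug->B->R->B->L->B->refl->D->L'->C->R'->C->plug->C

Answer: AADFC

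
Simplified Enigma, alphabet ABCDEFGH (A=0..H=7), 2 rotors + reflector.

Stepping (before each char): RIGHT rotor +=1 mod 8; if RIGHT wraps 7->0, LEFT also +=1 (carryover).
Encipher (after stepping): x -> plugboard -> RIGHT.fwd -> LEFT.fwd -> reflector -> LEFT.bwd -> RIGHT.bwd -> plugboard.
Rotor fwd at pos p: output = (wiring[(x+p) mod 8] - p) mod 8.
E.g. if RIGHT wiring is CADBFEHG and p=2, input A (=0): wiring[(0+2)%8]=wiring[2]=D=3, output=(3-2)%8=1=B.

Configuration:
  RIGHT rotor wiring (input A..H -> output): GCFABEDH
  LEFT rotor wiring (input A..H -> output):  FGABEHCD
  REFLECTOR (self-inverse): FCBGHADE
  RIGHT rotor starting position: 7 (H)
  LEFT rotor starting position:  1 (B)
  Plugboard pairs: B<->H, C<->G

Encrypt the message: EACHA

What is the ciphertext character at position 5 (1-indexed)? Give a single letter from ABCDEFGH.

Char 1 ('E'): step: R->0, L->2 (L advanced); E->plug->E->R->B->L->H->refl->E->L'->H->R'->H->plug->B
Char 2 ('A'): step: R->1, L=2; A->plug->A->R->B->L->H->refl->E->L'->H->R'->C->plug->G
Char 3 ('C'): step: R->2, L=2; C->plug->G->R->E->L->A->refl->F->L'->D->R'->A->plug->A
Char 4 ('H'): step: R->3, L=2; H->plug->B->R->G->L->D->refl->G->L'->A->R'->D->plug->D
Char 5 ('A'): step: R->4, L=2; A->plug->A->R->F->L->B->refl->C->L'->C->R'->E->plug->E

E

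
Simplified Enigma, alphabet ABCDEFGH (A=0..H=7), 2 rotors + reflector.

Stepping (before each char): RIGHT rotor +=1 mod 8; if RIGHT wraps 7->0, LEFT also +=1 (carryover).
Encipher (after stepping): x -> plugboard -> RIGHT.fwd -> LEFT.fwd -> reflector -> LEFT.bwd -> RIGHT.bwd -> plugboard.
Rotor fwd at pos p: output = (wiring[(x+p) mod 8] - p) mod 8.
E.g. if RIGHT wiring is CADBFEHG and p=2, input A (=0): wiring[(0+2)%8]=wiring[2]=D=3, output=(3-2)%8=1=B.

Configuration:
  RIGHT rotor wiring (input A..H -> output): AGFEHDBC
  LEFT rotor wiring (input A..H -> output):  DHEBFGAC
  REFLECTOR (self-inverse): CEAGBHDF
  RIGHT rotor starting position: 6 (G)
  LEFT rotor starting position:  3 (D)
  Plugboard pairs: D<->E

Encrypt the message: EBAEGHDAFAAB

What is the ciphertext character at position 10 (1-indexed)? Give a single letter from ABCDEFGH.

Char 1 ('E'): step: R->7, L=3; E->plug->D->R->G->L->E->refl->B->L'->H->R'->C->plug->C
Char 2 ('B'): step: R->0, L->4 (L advanced); B->plug->B->R->G->L->A->refl->C->L'->B->R'->G->plug->G
Char 3 ('A'): step: R->1, L=4; A->plug->A->R->F->L->D->refl->G->L'->D->R'->C->plug->C
Char 4 ('E'): step: R->2, L=4; E->plug->D->R->B->L->C->refl->A->L'->G->R'->G->plug->G
Char 5 ('G'): step: R->3, L=4; G->plug->G->R->D->L->G->refl->D->L'->F->R'->F->plug->F
Char 6 ('H'): step: R->4, L=4; H->plug->H->R->A->L->B->refl->E->L'->C->R'->F->plug->F
Char 7 ('D'): step: R->5, L=4; D->plug->E->R->B->L->C->refl->A->L'->G->R'->A->plug->A
Char 8 ('A'): step: R->6, L=4; A->plug->A->R->D->L->G->refl->D->L'->F->R'->H->plug->H
Char 9 ('F'): step: R->7, L=4; F->plug->F->R->A->L->B->refl->E->L'->C->R'->H->plug->H
Char 10 ('A'): step: R->0, L->5 (L advanced); A->plug->A->R->A->L->B->refl->E->L'->G->R'->B->plug->B

B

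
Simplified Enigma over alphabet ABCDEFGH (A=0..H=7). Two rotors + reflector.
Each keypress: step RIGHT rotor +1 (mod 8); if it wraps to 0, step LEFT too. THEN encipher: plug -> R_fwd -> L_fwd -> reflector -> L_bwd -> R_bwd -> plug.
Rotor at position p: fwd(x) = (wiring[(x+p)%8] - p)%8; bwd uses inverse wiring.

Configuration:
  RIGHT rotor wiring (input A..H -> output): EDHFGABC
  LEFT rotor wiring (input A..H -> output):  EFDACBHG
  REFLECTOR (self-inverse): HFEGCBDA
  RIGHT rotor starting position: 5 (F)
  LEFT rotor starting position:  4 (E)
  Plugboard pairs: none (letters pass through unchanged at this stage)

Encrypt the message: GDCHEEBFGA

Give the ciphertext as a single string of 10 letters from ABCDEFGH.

Answer: HHHCGAGDEC

Derivation:
Char 1 ('G'): step: R->6, L=4; G->plug->G->R->A->L->G->refl->D->L'->C->R'->H->plug->H
Char 2 ('D'): step: R->7, L=4; D->plug->D->R->A->L->G->refl->D->L'->C->R'->H->plug->H
Char 3 ('C'): step: R->0, L->5 (L advanced); C->plug->C->R->H->L->F->refl->B->L'->C->R'->H->plug->H
Char 4 ('H'): step: R->1, L=5; H->plug->H->R->D->L->H->refl->A->L'->E->R'->C->plug->C
Char 5 ('E'): step: R->2, L=5; E->plug->E->R->H->L->F->refl->B->L'->C->R'->G->plug->G
Char 6 ('E'): step: R->3, L=5; E->plug->E->R->H->L->F->refl->B->L'->C->R'->A->plug->A
Char 7 ('B'): step: R->4, L=5; B->plug->B->R->E->L->A->refl->H->L'->D->R'->G->plug->G
Char 8 ('F'): step: R->5, L=5; F->plug->F->R->C->L->B->refl->F->L'->H->R'->D->plug->D
Char 9 ('G'): step: R->6, L=5; G->plug->G->R->A->L->E->refl->C->L'->B->R'->E->plug->E
Char 10 ('A'): step: R->7, L=5; A->plug->A->R->D->L->H->refl->A->L'->E->R'->C->plug->C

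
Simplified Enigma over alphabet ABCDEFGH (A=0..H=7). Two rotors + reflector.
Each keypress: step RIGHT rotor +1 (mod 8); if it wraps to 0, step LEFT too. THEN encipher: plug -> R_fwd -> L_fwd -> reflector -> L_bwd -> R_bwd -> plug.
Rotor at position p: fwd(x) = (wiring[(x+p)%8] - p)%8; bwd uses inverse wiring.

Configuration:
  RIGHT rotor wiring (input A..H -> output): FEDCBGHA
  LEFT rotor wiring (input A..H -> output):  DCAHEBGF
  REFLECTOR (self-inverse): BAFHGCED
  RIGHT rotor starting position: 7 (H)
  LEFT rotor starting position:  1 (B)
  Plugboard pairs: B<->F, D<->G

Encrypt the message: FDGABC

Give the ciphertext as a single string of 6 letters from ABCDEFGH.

Answer: HBFFGD

Derivation:
Char 1 ('F'): step: R->0, L->2 (L advanced); F->plug->B->R->E->L->E->refl->G->L'->A->R'->H->plug->H
Char 2 ('D'): step: R->1, L=2; D->plug->G->R->H->L->A->refl->B->L'->G->R'->F->plug->B
Char 3 ('G'): step: R->2, L=2; G->plug->D->R->E->L->E->refl->G->L'->A->R'->B->plug->F
Char 4 ('A'): step: R->3, L=2; A->plug->A->R->H->L->A->refl->B->L'->G->R'->B->plug->F
Char 5 ('B'): step: R->4, L=2; B->plug->F->R->A->L->G->refl->E->L'->E->R'->D->plug->G
Char 6 ('C'): step: R->5, L=2; C->plug->C->R->D->L->H->refl->D->L'->F->R'->G->plug->D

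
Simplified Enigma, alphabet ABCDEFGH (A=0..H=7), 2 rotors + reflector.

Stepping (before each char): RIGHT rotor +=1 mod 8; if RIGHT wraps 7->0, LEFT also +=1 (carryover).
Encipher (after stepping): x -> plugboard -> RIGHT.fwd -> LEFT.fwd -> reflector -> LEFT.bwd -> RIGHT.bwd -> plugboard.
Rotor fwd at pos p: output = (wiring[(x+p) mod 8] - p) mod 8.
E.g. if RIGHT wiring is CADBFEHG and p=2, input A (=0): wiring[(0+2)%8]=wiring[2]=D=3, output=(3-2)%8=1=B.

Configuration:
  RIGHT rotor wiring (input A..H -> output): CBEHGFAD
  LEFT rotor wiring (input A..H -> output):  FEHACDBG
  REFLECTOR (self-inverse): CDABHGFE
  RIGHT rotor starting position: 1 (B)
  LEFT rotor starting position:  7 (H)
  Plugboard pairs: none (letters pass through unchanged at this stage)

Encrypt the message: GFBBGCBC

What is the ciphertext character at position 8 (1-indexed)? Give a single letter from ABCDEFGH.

Char 1 ('G'): step: R->2, L=7; G->plug->G->R->A->L->H->refl->E->L'->G->R'->E->plug->E
Char 2 ('F'): step: R->3, L=7; F->plug->F->R->H->L->C->refl->A->L'->D->R'->B->plug->B
Char 3 ('B'): step: R->4, L=7; B->plug->B->R->B->L->G->refl->F->L'->C->R'->A->plug->A
Char 4 ('B'): step: R->5, L=7; B->plug->B->R->D->L->A->refl->C->L'->H->R'->F->plug->F
Char 5 ('G'): step: R->6, L=7; G->plug->G->R->A->L->H->refl->E->L'->G->R'->E->plug->E
Char 6 ('C'): step: R->7, L=7; C->plug->C->R->C->L->F->refl->G->L'->B->R'->H->plug->H
Char 7 ('B'): step: R->0, L->0 (L advanced); B->plug->B->R->B->L->E->refl->H->L'->C->R'->A->plug->A
Char 8 ('C'): step: R->1, L=0; C->plug->C->R->G->L->B->refl->D->L'->F->R'->D->plug->D

D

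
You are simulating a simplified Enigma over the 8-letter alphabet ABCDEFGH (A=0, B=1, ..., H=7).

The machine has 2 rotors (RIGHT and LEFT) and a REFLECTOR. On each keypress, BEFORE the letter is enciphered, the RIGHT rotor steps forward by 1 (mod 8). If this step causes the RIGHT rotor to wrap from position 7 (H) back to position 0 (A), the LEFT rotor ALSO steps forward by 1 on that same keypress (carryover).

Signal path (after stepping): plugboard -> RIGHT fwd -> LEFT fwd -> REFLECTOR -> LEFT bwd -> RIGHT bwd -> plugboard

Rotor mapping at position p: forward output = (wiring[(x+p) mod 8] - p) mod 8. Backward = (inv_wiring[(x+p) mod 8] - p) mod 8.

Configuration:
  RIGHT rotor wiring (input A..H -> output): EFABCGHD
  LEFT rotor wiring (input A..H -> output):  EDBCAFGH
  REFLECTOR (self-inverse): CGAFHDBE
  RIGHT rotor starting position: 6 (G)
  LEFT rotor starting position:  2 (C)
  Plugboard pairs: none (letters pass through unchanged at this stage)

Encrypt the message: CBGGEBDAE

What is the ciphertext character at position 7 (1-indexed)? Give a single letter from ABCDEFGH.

Char 1 ('C'): step: R->7, L=2; C->plug->C->R->G->L->C->refl->A->L'->B->R'->D->plug->D
Char 2 ('B'): step: R->0, L->3 (L advanced); B->plug->B->R->F->L->B->refl->G->L'->H->R'->G->plug->G
Char 3 ('G'): step: R->1, L=3; G->plug->G->R->C->L->C->refl->A->L'->G->R'->F->plug->F
Char 4 ('G'): step: R->2, L=3; G->plug->G->R->C->L->C->refl->A->L'->G->R'->A->plug->A
Char 5 ('E'): step: R->3, L=3; E->plug->E->R->A->L->H->refl->E->L'->E->R'->D->plug->D
Char 6 ('B'): step: R->4, L=3; B->plug->B->R->C->L->C->refl->A->L'->G->R'->A->plug->A
Char 7 ('D'): step: R->5, L=3; D->plug->D->R->H->L->G->refl->B->L'->F->R'->H->plug->H

H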